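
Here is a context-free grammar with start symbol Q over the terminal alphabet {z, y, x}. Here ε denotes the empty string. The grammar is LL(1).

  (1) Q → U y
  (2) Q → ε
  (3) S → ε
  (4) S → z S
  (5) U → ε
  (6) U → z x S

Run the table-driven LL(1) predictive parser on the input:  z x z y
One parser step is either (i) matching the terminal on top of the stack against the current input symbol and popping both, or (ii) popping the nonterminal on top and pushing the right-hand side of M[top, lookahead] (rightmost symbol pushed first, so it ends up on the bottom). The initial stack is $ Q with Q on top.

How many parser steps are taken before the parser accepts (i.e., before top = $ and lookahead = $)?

     Stack      Input      Action
  1  $ Q        z x z y $  expand Q → U y
  2  $ y U      z x z y $  expand U → z x S
  3  $ y S x z  z x z y $  match z
  4  $ y S x    x z y $    match x
  5  $ y S      z y $      expand S → z S
  6  $ y S z    z y $      match z
  7  $ y S      y $        expand S → ε
  8  $ y        y $        match y
Accept reached after 8 steps.

8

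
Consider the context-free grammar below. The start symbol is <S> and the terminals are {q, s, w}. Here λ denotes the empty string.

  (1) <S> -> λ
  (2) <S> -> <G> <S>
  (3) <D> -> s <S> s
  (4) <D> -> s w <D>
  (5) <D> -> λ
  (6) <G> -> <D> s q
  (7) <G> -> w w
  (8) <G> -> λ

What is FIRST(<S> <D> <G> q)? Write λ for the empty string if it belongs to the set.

FIRST(<D>) = {λ, s}
FIRST(<G>) = {λ, s, w}  (via <D> s q)
FIRST(<S>) = {λ, s, w}  (via <G> <S>)
FIRST(<S> <D> <G> q): take FIRST of each symbol in turn, carrying on past any symbol whose FIRST contains λ; result {q, s, w}.

{q, s, w}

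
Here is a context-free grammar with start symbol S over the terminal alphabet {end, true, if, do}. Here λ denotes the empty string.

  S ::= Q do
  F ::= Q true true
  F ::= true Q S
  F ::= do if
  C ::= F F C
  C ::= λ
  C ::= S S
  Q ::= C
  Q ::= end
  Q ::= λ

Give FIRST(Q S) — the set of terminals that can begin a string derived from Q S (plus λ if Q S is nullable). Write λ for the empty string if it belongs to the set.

{do, end, true}

FIRST(S) = {do, end, true}  (via Q do)
FIRST(F) = {do, end, true}  (via Q true true)
FIRST(C) = {λ, do, end, true}  (via F F C, S S)
FIRST(Q) = {λ, do, end, true}  (via C)
FIRST(Q S): take FIRST of each symbol in turn, carrying on past any symbol whose FIRST contains λ; result {do, end, true}.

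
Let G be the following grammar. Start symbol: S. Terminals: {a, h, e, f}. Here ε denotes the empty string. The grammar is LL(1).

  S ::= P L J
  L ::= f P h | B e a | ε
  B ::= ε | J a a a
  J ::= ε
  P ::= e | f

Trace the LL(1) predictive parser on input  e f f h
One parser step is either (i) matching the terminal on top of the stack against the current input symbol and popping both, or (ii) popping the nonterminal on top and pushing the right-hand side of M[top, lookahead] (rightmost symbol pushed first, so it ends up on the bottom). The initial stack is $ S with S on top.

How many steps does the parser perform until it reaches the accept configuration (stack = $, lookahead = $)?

9

     Stack      Input      Action
  1  $ S        e f f h $  expand S ::= P L J
  2  $ J L P    e f f h $  expand P ::= e
  3  $ J L e    e f f h $  match e
  4  $ J L      f f h $    expand L ::= f P h
  5  $ J h P f  f f h $    match f
  6  $ J h P    f h $      expand P ::= f
  7  $ J h f    f h $      match f
  8  $ J h      h $        match h
  9  $ J        $          expand J ::= ε
Accept reached after 9 steps.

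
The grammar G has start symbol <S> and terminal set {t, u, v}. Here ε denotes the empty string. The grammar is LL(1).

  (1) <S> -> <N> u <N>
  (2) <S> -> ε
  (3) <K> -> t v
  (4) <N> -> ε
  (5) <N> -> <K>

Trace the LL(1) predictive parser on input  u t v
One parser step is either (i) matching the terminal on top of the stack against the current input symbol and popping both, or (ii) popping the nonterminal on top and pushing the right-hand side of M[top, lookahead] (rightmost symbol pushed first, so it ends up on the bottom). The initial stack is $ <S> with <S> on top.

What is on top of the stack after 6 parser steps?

step 1: stack=$ <S>  input=u t v $  — expand <S> -> <N> u <N>
step 2: stack=$ <N> u <N>  input=u t v $  — expand <N> -> ε
step 3: stack=$ <N> u  input=u t v $  — match u
step 4: stack=$ <N>  input=t v $  — expand <N> -> <K>
step 5: stack=$ <K>  input=t v $  — expand <K> -> t v
step 6: stack=$ v t  input=t v $  — match t
Stack after step 6: $ v (top = v).

v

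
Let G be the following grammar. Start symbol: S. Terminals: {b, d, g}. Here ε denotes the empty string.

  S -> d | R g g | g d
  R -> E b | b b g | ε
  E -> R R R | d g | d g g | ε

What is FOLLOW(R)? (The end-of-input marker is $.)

FIRST(S) = {b, d, g}  (via R g g)
FIRST(R) = {ε, b, d}  (via E b)
FIRST(E) = {ε, b, d}  (via R R R)
FOLLOW(S) includes $ since S is the start symbol.
FOLLOW(S): S appears on no right-hand side. Thus FOLLOW(S) = {$}.
FOLLOW(E): in R->E b, E is followed by b with FIRST {b}. Thus FOLLOW(E) = {b}.
FOLLOW(R): in S->R g g, R is followed by g g with FIRST {g}; in E->R R R (occurrence 1), R is followed by R R with FIRST {ε, b, d}; in E->R R R (occurrence 1), the suffix after R is nullable, so FOLLOW(R) ⊇ FOLLOW(E) = {b}; in E->R R R (occurrence 2), R is followed by R with FIRST {ε, b, d}; in E->R R R (occurrence 2), the suffix after R is nullable, so FOLLOW(R) ⊇ FOLLOW(E) = {b}; in E->R R R (occurrence 3), the suffix after R is empty, so FOLLOW(R) ⊇ FOLLOW(E) = {b}. Thus FOLLOW(R) = {b, d, g}.

{b, d, g}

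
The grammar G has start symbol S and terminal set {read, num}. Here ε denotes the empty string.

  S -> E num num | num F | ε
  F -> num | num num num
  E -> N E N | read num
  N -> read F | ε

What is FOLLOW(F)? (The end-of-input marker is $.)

FIRST(F): from F->num we get {num}; from F->num num num we get {num}. So FIRST(F) = {num}.
FIRST(N): from N->read F we get {read}; from N->ε we get {ε}. So FIRST(N) = {ε, read}.
FIRST(E): from E->N E N we get {read}; from E->read num we get {read}. So FIRST(E) = {read}.
FIRST(S): from S->E num num we get {read}; from S->num F we get {num}; from S->ε we get {ε}. So FIRST(S) = {ε, num, read}.
FOLLOW(S) includes $ since S is the start symbol.
FOLLOW(S): S appears on no right-hand side. Thus FOLLOW(S) = {$}.
FOLLOW(E): in S->E num num, E is followed by num num with FIRST {num}; in E->N E N, E is followed by N with FIRST {ε, read}; in E->N E N, the suffix after E is nullable (adds nothing new). Thus FOLLOW(E) = {num, read}.
FOLLOW(N): in E->N E N (occurrence 1), N is followed by E N with FIRST {read}; in E->N E N (occurrence 2), the suffix after N is empty, so FOLLOW(N) ⊇ FOLLOW(E) = {num, read}. Thus FOLLOW(N) = {num, read}.
FOLLOW(F): in S->num F, the suffix after F is empty, so FOLLOW(F) ⊇ FOLLOW(S) = {$}; in N->read F, the suffix after F is empty, so FOLLOW(F) ⊇ FOLLOW(N) = {num, read}. Thus FOLLOW(F) = {$, num, read}.

{$, num, read}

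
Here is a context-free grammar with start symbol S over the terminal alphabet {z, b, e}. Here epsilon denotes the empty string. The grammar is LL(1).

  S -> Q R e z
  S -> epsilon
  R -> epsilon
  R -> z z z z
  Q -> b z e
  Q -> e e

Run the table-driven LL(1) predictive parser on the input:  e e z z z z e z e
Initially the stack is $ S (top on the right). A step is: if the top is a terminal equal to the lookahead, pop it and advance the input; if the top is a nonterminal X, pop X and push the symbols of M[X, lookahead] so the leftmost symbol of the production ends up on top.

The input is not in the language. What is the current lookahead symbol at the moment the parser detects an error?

e

step 1: stack=$ S  input=e e z z z z e z e $  — expand S -> Q R e z
step 2: stack=$ z e R Q  input=e e z z z z e z e $  — expand Q -> e e
step 3: stack=$ z e R e e  input=e e z z z z e z e $  — match e
step 4: stack=$ z e R e  input=e z z z z e z e $  — match e
step 5: stack=$ z e R  input=z z z z e z e $  — expand R -> z z z z
step 6: stack=$ z e z z z z  input=z z z z e z e $  — match z
step 7: stack=$ z e z z z  input=z z z e z e $  — match z
step 8: stack=$ z e z z  input=z z e z e $  — match z
step 9: stack=$ z e z  input=z e z e $  — match z
step 10: stack=$ z e  input=e z e $  — match e
step 11: stack=$ z  input=z e $  — match z
step 12: stack=$  input=e $  — error: stack empty but input remains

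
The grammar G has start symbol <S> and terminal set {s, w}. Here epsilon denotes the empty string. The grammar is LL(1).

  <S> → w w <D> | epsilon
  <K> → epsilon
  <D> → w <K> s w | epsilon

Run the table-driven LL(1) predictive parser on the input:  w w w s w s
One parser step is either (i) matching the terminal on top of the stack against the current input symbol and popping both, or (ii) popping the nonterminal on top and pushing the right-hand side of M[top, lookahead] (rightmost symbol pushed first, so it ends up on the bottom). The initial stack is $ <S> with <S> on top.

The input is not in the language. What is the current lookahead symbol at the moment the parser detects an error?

s

     Stack        Input          Action
  1  $ <S>        w w w s w s $  expand <S> → w w <D>
  2  $ <D> w w    w w w s w s $  match w
  3  $ <D> w      w w s w s $    match w
  4  $ <D>        w s w s $      expand <D> → w <K> s w
  5  $ w s <K> w  w s w s $      match w
  6  $ w s <K>    s w s $        expand <K> → epsilon
  7  $ w s        s w s $        match s
  8  $ w          w s $          match w
  9  $            s $            error: stack empty but input remains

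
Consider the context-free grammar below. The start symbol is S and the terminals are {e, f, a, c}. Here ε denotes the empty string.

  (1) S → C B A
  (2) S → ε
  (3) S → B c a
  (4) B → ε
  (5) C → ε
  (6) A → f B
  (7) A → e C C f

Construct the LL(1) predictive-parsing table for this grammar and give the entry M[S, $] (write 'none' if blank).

FIRST(B): from B→ε we get {ε}. So FIRST(B) = {ε}.
FIRST(C): from C→ε we get {ε}. So FIRST(C) = {ε}.
FIRST(A): from A→f B we get {f}; from A→e C C f we get {e}. So FIRST(A) = {e, f}.
FIRST(S): from S→C B A we get {e, f}; from S→ε we get {ε}; from S→B c a we get {c}. So FIRST(S) = {ε, c, e, f}.
FOLLOW(S) includes $ since S is the start symbol.
FOLLOW(S): S appears on no right-hand side. Thus FOLLOW(S) = {$}.
For S → C B A: FIRST(C B A) = {e, f}, so it goes in M[S, t] for t ∈ {e, f}.
For S → ε: FIRST(ε) = {ε}, so it goes in M[S, t] for t ∈ {}; since ε ∈ FIRST, also for every t ∈ FOLLOW(S) = {$}.
For S → B c a: FIRST(B c a) = {c}, so it goes in M[S, t] for t ∈ {c}.

S → ε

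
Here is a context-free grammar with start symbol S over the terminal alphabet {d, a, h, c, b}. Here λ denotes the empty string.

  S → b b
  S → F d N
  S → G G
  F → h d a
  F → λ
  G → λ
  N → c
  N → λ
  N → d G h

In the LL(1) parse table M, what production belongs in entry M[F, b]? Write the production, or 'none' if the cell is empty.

none

FIRST(F) = {λ, h}
FIRST(G) = {λ}
FIRST(N) = {λ, c, d}
FIRST(S) = {λ, b, d, h}  (via F d N, G G)
FOLLOW(S) includes $ since S is the start symbol.
FOLLOW(F): in S→F d N, F is followed by d N with FIRST {d}. Thus FOLLOW(F) = {d}.
For F → h d a: FIRST(h d a) = {h}, so it goes in M[F, t] for t ∈ {h}.
For F → λ: FIRST(λ) = {λ}, so it goes in M[F, t] for t ∈ {}; since λ ∈ FIRST, also for every t ∈ FOLLOW(F) = {d}.
None of these place a production in M[F, b].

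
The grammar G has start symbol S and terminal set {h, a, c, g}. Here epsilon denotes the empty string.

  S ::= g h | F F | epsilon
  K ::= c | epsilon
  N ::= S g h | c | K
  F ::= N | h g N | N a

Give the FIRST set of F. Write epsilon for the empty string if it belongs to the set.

{epsilon, a, c, g, h}

FIRST(K) = {epsilon, c}
FIRST(S) = {epsilon, a, c, g, h}  (via F F)
FIRST(N) = {epsilon, a, c, g, h}  (via S g h, K)
FIRST(F) = {epsilon, a, c, g, h}  (via N, N a)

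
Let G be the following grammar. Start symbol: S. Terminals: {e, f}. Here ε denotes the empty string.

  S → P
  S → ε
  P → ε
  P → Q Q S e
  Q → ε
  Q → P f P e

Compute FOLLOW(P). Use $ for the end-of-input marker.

FIRST(S) = {ε, e, f}  (via P)
FIRST(P) = {ε, e, f}  (via Q Q S e)
FIRST(Q) = {ε, e, f}  (via P f P e)
FOLLOW(S) includes $ since S is the start symbol.
FOLLOW(S): in P→Q Q S e, S is followed by e with FIRST {e}. Thus FOLLOW(S) = {$, e}.
FOLLOW(P): in S→P, the suffix after P is empty, so FOLLOW(P) ⊇ FOLLOW(S) = {$, e}; in Q→P f P e (occurrence 1), P is followed by f P e with FIRST {f}; in Q→P f P e (occurrence 2), P is followed by e with FIRST {e}. Thus FOLLOW(P) = {$, e, f}.
FOLLOW(Q): in P→Q Q S e (occurrence 1), Q is followed by Q S e with FIRST {e, f}; in P→Q Q S e (occurrence 2), Q is followed by S e with FIRST {e, f}. Thus FOLLOW(Q) = {e, f}.

{$, e, f}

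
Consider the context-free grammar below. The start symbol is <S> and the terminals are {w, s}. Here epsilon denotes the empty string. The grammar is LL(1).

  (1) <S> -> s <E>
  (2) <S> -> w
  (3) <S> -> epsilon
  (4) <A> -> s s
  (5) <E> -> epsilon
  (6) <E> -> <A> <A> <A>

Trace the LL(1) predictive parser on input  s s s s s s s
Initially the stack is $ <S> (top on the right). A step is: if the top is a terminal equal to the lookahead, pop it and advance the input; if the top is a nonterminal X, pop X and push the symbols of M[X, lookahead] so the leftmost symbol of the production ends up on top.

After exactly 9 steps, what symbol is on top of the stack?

<A>

     Stack          Input            Action
  1  $ <S>          s s s s s s s $  expand <S> -> s <E>
  2  $ <E> s        s s s s s s s $  match s
  3  $ <E>          s s s s s s $    expand <E> -> <A> <A> <A>
  4  $ <A> <A> <A>  s s s s s s $    expand <A> -> s s
  5  $ <A> <A> s s  s s s s s s $    match s
  6  $ <A> <A> s    s s s s s $      match s
  7  $ <A> <A>      s s s s $        expand <A> -> s s
  8  $ <A> s s      s s s s $        match s
  9  $ <A> s        s s s $          match s
Stack after step 9: $ <A> (top = <A>).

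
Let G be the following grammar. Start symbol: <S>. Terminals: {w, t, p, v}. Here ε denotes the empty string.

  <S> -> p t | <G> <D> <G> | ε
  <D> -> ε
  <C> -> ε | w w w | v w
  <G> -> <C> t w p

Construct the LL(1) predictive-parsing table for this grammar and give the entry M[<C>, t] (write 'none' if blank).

<C> -> ε

FIRST(<D>): from <D>->ε we get {ε}. So FIRST(<D>) = {ε}.
FIRST(<C>): from <C>->ε we get {ε}; from <C>->w w w we get {w}; from <C>->v w we get {v}. So FIRST(<C>) = {ε, v, w}.
FIRST(<G>): from <G>-><C> t w p we get {t, v, w}. So FIRST(<G>) = {t, v, w}.
FIRST(<S>): from <S>->p t we get {p}; from <S>-><G> <D> <G> we get {t, v, w}; from <S>->ε we get {ε}. So FIRST(<S>) = {ε, p, t, v, w}.
FOLLOW(<S>) includes $ since <S> is the start symbol.
FOLLOW(<C>): in <G>-><C> t w p, <C> is followed by t w p with FIRST {t}. Thus FOLLOW(<C>) = {t}.
For <C> -> ε: FIRST(ε) = {ε}, so it goes in M[<C>, t] for t ∈ {}; since ε ∈ FIRST, also for every t ∈ FOLLOW(<C>) = {t}.
For <C> -> w w w: FIRST(w w w) = {w}, so it goes in M[<C>, t] for t ∈ {w}.
For <C> -> v w: FIRST(v w) = {v}, so it goes in M[<C>, t] for t ∈ {v}.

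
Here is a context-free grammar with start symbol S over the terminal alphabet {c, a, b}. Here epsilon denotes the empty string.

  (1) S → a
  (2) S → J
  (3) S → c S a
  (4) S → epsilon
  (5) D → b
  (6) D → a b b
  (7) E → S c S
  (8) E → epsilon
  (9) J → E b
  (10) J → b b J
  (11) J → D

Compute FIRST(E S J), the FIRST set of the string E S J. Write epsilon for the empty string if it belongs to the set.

{a, b, c}

FIRST(D): from D→b we get {b}; from D→a b b we get {a}. So FIRST(D) = {a, b}.
FIRST(S): from S→a we get {a}; from S→J we get {a, b, c}; from S→c S a we get {c}; from S→epsilon we get {epsilon}. So FIRST(S) = {epsilon, a, b, c}.
FIRST(E): from E→S c S we get {a, b, c}; from E→epsilon we get {epsilon}. So FIRST(E) = {epsilon, a, b, c}.
FIRST(J): from J→E b we get {a, b, c}; from J→b b J we get {b}; from J→D we get {a, b}. So FIRST(J) = {a, b, c}.
FIRST(E S J): take FIRST of each symbol in turn, carrying on past any symbol whose FIRST contains epsilon; result {a, b, c}.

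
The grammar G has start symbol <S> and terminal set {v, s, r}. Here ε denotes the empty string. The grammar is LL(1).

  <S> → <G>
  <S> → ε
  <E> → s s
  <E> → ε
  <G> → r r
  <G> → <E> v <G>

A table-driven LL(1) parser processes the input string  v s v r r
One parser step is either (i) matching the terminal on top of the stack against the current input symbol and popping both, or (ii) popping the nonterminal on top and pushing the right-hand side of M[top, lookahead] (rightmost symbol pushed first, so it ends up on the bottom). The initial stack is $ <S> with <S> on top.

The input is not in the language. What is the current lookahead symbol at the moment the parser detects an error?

step 1: stack=$ <S>  input=v s v r r $  — expand <S> → <G>
step 2: stack=$ <G>  input=v s v r r $  — expand <G> → <E> v <G>
step 3: stack=$ <G> v <E>  input=v s v r r $  — expand <E> → ε
step 4: stack=$ <G> v  input=v s v r r $  — match v
step 5: stack=$ <G>  input=s v r r $  — expand <G> → <E> v <G>
step 6: stack=$ <G> v <E>  input=s v r r $  — expand <E> → s s
step 7: stack=$ <G> v s s  input=s v r r $  — match s
step 8: stack=$ <G> v s  input=v r r $  — error: top is terminal s but lookahead is v

v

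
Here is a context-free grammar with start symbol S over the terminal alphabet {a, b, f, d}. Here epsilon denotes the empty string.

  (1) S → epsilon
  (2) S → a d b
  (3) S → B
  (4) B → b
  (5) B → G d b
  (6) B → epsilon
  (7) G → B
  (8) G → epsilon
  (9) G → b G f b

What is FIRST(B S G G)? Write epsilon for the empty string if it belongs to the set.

FIRST(S): from S→epsilon we get {epsilon}; from S→a d b we get {a}; from S→B we get {epsilon, b, d}. So FIRST(S) = {epsilon, a, b, d}.
FIRST(B): from B→b we get {b}; from B→G d b we get {b, d}; from B→epsilon we get {epsilon}. So FIRST(B) = {epsilon, b, d}.
FIRST(G): from G→B we get {epsilon, b, d}; from G→epsilon we get {epsilon}; from G→b G f b we get {b}. So FIRST(G) = {epsilon, b, d}.
FIRST(B S G G): take FIRST of each symbol in turn, carrying on past any symbol whose FIRST contains epsilon; result {epsilon, a, b, d}.

{epsilon, a, b, d}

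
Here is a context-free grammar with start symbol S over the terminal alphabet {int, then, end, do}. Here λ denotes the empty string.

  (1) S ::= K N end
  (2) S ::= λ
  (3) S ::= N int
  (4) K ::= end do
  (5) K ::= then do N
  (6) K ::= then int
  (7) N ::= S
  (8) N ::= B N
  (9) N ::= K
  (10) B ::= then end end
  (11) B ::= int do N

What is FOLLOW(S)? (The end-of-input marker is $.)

FIRST(K): from K::=end do we get {end}; from K::=then do N we get {then}; from K::=then int we get {then}. So FIRST(K) = {end, then}.
FIRST(B): from B::=then end end we get {then}; from B::=int do N we get {int}. So FIRST(B) = {int, then}.
FIRST(S): from S::=K N end we get {end, then}; from S::=λ we get {λ}; from S::=N int we get {end, int, then}. So FIRST(S) = {λ, end, int, then}.
FIRST(N): from N::=S we get {λ, end, int, then}; from N::=B N we get {int, then}; from N::=K we get {end, then}. So FIRST(N) = {λ, end, int, then}.
FOLLOW(S) includes $ since S is the start symbol.
FOLLOW(S): in N::=S, the suffix after S is empty, so FOLLOW(S) ⊇ FOLLOW(N) = {end, int, then}. Thus FOLLOW(S) = {$, end, int, then}.
FOLLOW(K): in S::=K N end, K is followed by N end with FIRST {end, int, then}; in N::=K, the suffix after K is empty, so FOLLOW(K) ⊇ FOLLOW(N) = {end, int, then}. Thus FOLLOW(K) = {end, int, then}.
FOLLOW(N): in S::=K N end, N is followed by end with FIRST {end}; in S::=N int, N is followed by int with FIRST {int}; in K::=then do N, the suffix after N is empty, so FOLLOW(N) ⊇ FOLLOW(K) = {end, int, then}; in N::=B N, the suffix after N is empty (adds nothing new); in B::=int do N, the suffix after N is empty, so FOLLOW(N) ⊇ FOLLOW(B) = {end, int, then}. Thus FOLLOW(N) = {end, int, then}.
FOLLOW(B): in N::=B N, B is followed by N with FIRST {λ, end, int, then}; in N::=B N, the suffix after B is nullable, so FOLLOW(B) ⊇ FOLLOW(N) = {end, int, then}. Thus FOLLOW(B) = {end, int, then}.

{$, end, int, then}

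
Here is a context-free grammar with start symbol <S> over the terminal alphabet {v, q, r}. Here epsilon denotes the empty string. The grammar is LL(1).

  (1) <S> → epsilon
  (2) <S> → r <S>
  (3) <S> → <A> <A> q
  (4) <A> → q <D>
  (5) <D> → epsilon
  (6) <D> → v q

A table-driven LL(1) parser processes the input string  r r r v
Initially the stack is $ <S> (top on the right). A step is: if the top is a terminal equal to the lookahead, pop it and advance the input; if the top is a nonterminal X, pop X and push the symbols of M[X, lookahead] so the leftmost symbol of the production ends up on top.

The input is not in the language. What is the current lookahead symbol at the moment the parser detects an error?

v

step 1: stack=$ <S>  input=r r r v $  — expand <S> → r <S>
step 2: stack=$ <S> r  input=r r r v $  — match r
step 3: stack=$ <S>  input=r r v $  — expand <S> → r <S>
step 4: stack=$ <S> r  input=r r v $  — match r
step 5: stack=$ <S>  input=r v $  — expand <S> → r <S>
step 6: stack=$ <S> r  input=r v $  — match r
step 7: stack=$ <S>  input=v $  — error: M[<S>, v] is empty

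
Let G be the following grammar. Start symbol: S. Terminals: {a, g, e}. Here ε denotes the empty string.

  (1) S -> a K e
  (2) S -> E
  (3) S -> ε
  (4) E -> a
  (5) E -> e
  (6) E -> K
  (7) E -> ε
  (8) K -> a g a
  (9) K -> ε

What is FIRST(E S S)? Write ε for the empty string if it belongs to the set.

FIRST(K): from K->a g a we get {a}; from K->ε we get {ε}. So FIRST(K) = {ε, a}.
FIRST(E): from E->a we get {a}; from E->e we get {e}; from E->K we get {ε, a}; from E->ε we get {ε}. So FIRST(E) = {ε, a, e}.
FIRST(S): from S->a K e we get {a}; from S->E we get {ε, a, e}; from S->ε we get {ε}. So FIRST(S) = {ε, a, e}.
FIRST(E S S): take FIRST of each symbol in turn, carrying on past any symbol whose FIRST contains ε; result {ε, a, e}.

{ε, a, e}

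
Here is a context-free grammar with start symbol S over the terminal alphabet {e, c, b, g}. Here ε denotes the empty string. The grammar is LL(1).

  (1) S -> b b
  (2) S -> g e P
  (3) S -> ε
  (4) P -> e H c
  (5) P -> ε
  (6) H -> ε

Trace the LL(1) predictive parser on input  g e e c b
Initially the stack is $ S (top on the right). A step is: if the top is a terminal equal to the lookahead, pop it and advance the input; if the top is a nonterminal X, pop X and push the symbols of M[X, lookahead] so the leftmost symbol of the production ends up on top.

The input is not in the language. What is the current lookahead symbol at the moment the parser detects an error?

step 1: stack=$ S  input=g e e c b $  — expand S -> g e P
step 2: stack=$ P e g  input=g e e c b $  — match g
step 3: stack=$ P e  input=e e c b $  — match e
step 4: stack=$ P  input=e c b $  — expand P -> e H c
step 5: stack=$ c H e  input=e c b $  — match e
step 6: stack=$ c H  input=c b $  — expand H -> ε
step 7: stack=$ c  input=c b $  — match c
step 8: stack=$  input=b $  — error: stack empty but input remains

b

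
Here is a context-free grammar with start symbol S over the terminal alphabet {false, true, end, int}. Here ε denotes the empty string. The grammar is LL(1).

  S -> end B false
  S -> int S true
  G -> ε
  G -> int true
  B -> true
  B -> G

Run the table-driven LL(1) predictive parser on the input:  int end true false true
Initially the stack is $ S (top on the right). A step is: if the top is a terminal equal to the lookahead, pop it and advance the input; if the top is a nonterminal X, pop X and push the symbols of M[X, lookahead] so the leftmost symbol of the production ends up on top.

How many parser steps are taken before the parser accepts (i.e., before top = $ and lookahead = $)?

     Stack               Input                      Action
  1  $ S                 int end true false true $  expand S -> int S true
  2  $ true S int        int end true false true $  match int
  3  $ true S            end true false true $      expand S -> end B false
  4  $ true false B end  end true false true $      match end
  5  $ true false B      true false true $          expand B -> true
  6  $ true false true   true false true $          match true
  7  $ true false        false true $               match false
  8  $ true              true $                     match true
Accept reached after 8 steps.

8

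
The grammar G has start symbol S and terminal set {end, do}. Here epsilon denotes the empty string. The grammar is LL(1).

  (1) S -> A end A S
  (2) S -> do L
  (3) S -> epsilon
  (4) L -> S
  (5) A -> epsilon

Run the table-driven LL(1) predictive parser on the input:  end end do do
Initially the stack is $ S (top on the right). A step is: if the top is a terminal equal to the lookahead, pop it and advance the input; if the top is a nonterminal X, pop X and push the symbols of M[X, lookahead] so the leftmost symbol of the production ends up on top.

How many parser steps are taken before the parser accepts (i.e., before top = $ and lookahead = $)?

15

      Stack        Input            Action
   1  $ S          end end do do $  expand S -> A end A S
   2  $ S A end A  end end do do $  expand A -> epsilon
   3  $ S A end    end end do do $  match end
   4  $ S A        end do do $      expand A -> epsilon
   5  $ S          end do do $      expand S -> A end A S
   6  $ S A end A  end do do $      expand A -> epsilon
   7  $ S A end    end do do $      match end
   8  $ S A        do do $          expand A -> epsilon
   9  $ S          do do $          expand S -> do L
  10  $ L do       do do $          match do
  11  $ L          do $             expand L -> S
  12  $ S          do $             expand S -> do L
  13  $ L do       do $             match do
  14  $ L          $                expand L -> S
  15  $ S          $                expand S -> epsilon
Accept reached after 15 steps.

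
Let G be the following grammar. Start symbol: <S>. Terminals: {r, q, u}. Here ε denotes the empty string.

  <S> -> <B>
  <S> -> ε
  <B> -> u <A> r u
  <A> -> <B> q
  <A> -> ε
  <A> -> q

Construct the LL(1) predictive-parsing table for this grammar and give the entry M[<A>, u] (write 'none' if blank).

<A> -> <B> q

FIRST(<B>) = {u}
FIRST(<S>) = {ε, u}  (via <B>)
FIRST(<A>) = {ε, q, u}  (via <B> q)
FOLLOW(<S>) includes $ since <S> is the start symbol.
FOLLOW(<A>): in <B>->u <A> r u, <A> is followed by r u with FIRST {r}. Thus FOLLOW(<A>) = {r}.
For <A> -> <B> q: FIRST(<B> q) = {u}, so it goes in M[<A>, t] for t ∈ {u}.
For <A> -> ε: FIRST(ε) = {ε}, so it goes in M[<A>, t] for t ∈ {}; since ε ∈ FIRST, also for every t ∈ FOLLOW(<A>) = {r}.
For <A> -> q: FIRST(q) = {q}, so it goes in M[<A>, t] for t ∈ {q}.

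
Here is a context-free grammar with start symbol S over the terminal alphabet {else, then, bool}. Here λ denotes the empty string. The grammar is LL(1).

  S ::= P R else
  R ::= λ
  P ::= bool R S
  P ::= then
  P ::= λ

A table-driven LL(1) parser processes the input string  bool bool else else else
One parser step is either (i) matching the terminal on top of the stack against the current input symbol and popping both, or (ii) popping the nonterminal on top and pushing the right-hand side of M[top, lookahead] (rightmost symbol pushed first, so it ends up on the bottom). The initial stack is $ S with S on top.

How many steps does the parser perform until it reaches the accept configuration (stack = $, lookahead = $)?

16

      Stack                     Input                       Action
   1  $ S                       bool bool else else else $  expand S ::= P R else
   2  $ else R P                bool bool else else else $  expand P ::= bool R S
   3  $ else R S R bool         bool bool else else else $  match bool
   4  $ else R S R              bool else else else $       expand R ::= λ
   5  $ else R S                bool else else else $       expand S ::= P R else
   6  $ else R else R P         bool else else else $       expand P ::= bool R S
   7  $ else R else R S R bool  bool else else else $       match bool
   8  $ else R else R S R       else else else $            expand R ::= λ
   9  $ else R else R S         else else else $            expand S ::= P R else
  10  $ else R else R else R P  else else else $            expand P ::= λ
  11  $ else R else R else R    else else else $            expand R ::= λ
  12  $ else R else R else      else else else $            match else
  13  $ else R else R           else else $                 expand R ::= λ
  14  $ else R else             else else $                 match else
  15  $ else R                  else $                      expand R ::= λ
  16  $ else                    else $                      match else
Accept reached after 16 steps.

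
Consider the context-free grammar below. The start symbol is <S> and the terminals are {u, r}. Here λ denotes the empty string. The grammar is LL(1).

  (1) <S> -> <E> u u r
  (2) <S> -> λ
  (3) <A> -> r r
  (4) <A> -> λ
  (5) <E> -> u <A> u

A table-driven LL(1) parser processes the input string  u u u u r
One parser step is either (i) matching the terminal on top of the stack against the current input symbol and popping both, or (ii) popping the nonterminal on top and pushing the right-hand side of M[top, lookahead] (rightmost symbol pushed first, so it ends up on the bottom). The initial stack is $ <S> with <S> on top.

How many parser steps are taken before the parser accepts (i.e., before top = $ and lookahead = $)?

     Stack            Input        Action
  1  $ <S>            u u u u r $  expand <S> -> <E> u u r
  2  $ r u u <E>      u u u u r $  expand <E> -> u <A> u
  3  $ r u u u <A> u  u u u u r $  match u
  4  $ r u u u <A>    u u u r $    expand <A> -> λ
  5  $ r u u u        u u u r $    match u
  6  $ r u u          u u r $      match u
  7  $ r u            u r $        match u
  8  $ r              r $          match r
Accept reached after 8 steps.

8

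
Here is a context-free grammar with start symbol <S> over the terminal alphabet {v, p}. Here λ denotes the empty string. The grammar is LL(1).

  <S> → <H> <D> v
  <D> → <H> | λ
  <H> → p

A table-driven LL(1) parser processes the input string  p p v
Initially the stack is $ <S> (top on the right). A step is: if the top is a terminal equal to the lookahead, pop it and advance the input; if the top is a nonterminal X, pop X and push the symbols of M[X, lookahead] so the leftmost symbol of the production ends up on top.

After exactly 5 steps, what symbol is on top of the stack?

p

     Stack        Input    Action
  1  $ <S>        p p v $  expand <S> → <H> <D> v
  2  $ v <D> <H>  p p v $  expand <H> → p
  3  $ v <D> p    p p v $  match p
  4  $ v <D>      p v $    expand <D> → <H>
  5  $ v <H>      p v $    expand <H> → p
Stack after step 5: $ v p (top = p).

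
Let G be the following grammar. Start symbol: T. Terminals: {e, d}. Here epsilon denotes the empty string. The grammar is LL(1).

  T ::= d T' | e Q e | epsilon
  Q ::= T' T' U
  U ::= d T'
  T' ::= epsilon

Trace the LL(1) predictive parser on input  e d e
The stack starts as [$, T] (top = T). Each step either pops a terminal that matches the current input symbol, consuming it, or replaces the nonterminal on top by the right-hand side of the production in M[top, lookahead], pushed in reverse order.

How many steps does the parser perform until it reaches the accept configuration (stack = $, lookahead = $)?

9

step 1: stack=$ T  input=e d e $  — expand T ::= e Q e
step 2: stack=$ e Q e  input=e d e $  — match e
step 3: stack=$ e Q  input=d e $  — expand Q ::= T' T' U
step 4: stack=$ e U T' T'  input=d e $  — expand T' ::= epsilon
step 5: stack=$ e U T'  input=d e $  — expand T' ::= epsilon
step 6: stack=$ e U  input=d e $  — expand U ::= d T'
step 7: stack=$ e T' d  input=d e $  — match d
step 8: stack=$ e T'  input=e $  — expand T' ::= epsilon
step 9: stack=$ e  input=e $  — match e
Accept reached after 9 steps.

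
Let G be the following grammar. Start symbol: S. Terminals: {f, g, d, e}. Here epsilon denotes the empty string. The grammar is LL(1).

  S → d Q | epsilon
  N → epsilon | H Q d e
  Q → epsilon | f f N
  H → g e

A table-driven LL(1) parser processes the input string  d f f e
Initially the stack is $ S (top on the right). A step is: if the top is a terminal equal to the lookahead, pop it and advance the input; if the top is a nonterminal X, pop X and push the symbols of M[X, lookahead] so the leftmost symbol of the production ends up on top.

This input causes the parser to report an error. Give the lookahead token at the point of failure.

e

step 1: stack=$ S  input=d f f e $  — expand S → d Q
step 2: stack=$ Q d  input=d f f e $  — match d
step 3: stack=$ Q  input=f f e $  — expand Q → f f N
step 4: stack=$ N f f  input=f f e $  — match f
step 5: stack=$ N f  input=f e $  — match f
step 6: stack=$ N  input=e $  — error: M[N, e] is empty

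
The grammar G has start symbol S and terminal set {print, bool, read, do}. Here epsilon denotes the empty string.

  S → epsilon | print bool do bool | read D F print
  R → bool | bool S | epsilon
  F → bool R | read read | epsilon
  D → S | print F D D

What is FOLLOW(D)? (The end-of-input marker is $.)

{bool, print, read}

FIRST(S) = {epsilon, print, read}
FIRST(R) = {epsilon, bool}
FIRST(F) = {epsilon, bool, read}
FIRST(D) = {epsilon, print, read}  (via S)
FOLLOW(S) includes $ since S is the start symbol.
FOLLOW(D): in S→read D F print, D is followed by F print with FIRST {bool, print, read}; in D→print F D D (occurrence 1), D is followed by D with FIRST {epsilon, print, read}; in D→print F D D (occurrence 1), the suffix after D is nullable (adds nothing new); in D→print F D D (occurrence 2), the suffix after D is empty (adds nothing new). Thus FOLLOW(D) = {bool, print, read}.
FOLLOW(F): in S→read D F print, F is followed by print with FIRST {print}; in D→print F D D, F is followed by D D with FIRST {epsilon, print, read}; in D→print F D D, the suffix after F is nullable, so FOLLOW(F) ⊇ FOLLOW(D) = {bool, print, read}. Thus FOLLOW(F) = {bool, print, read}.
FOLLOW(R): in F→bool R, the suffix after R is empty, so FOLLOW(R) ⊇ FOLLOW(F) = {bool, print, read}. Thus FOLLOW(R) = {bool, print, read}.
FOLLOW(S): in R→bool S, the suffix after S is empty, so FOLLOW(S) ⊇ FOLLOW(R) = {bool, print, read}; in D→S, the suffix after S is empty, so FOLLOW(S) ⊇ FOLLOW(D) = {bool, print, read}. Thus FOLLOW(S) = {$, bool, print, read}.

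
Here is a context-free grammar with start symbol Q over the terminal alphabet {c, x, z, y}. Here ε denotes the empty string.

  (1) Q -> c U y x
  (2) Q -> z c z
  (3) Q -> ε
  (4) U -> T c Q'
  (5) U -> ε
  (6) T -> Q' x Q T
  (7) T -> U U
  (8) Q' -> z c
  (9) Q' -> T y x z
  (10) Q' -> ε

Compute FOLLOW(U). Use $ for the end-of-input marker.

FIRST(Q): from Q->c U y x we get {c}; from Q->z c z we get {z}; from Q->ε we get {ε}. So FIRST(Q) = {ε, c, z}.
FIRST(U): from U->T c Q' we get {c, x, y, z}; from U->ε we get {ε}. So FIRST(U) = {ε, c, x, y, z}.
FIRST(T): from T->Q' x Q T we get {c, x, y, z}; from T->U U we get {ε, c, x, y, z}. So FIRST(T) = {ε, c, x, y, z}.
FIRST(Q'): from Q'->z c we get {z}; from Q'->T y x z we get {c, x, y, z}; from Q'->ε we get {ε}. So FIRST(Q') = {ε, c, x, y, z}.
FOLLOW(Q) includes $ since Q is the start symbol.
FOLLOW(T): in U->T c Q', T is followed by c Q' with FIRST {c}; in T->Q' x Q T, the suffix after T is empty (adds nothing new); in Q'->T y x z, T is followed by y x z with FIRST {y}. Thus FOLLOW(T) = {c, y}.
FOLLOW(Q): in T->Q' x Q T, Q is followed by T with FIRST {ε, c, x, y, z}; in T->Q' x Q T, the suffix after Q is nullable, so FOLLOW(Q) ⊇ FOLLOW(T) = {c, y}. Thus FOLLOW(Q) = {$, c, x, y, z}.
FOLLOW(U): in Q->c U y x, U is followed by y x with FIRST {y}; in T->U U (occurrence 1), U is followed by U with FIRST {ε, c, x, y, z}; in T->U U (occurrence 1), the suffix after U is nullable, so FOLLOW(U) ⊇ FOLLOW(T) = {c, y}; in T->U U (occurrence 2), the suffix after U is empty, so FOLLOW(U) ⊇ FOLLOW(T) = {c, y}. Thus FOLLOW(U) = {c, x, y, z}.
FOLLOW(Q'): in U->T c Q', the suffix after Q' is empty, so FOLLOW(Q') ⊇ FOLLOW(U) = {c, x, y, z}; in T->Q' x Q T, Q' is followed by x Q T with FIRST {x}. Thus FOLLOW(Q') = {c, x, y, z}.

{c, x, y, z}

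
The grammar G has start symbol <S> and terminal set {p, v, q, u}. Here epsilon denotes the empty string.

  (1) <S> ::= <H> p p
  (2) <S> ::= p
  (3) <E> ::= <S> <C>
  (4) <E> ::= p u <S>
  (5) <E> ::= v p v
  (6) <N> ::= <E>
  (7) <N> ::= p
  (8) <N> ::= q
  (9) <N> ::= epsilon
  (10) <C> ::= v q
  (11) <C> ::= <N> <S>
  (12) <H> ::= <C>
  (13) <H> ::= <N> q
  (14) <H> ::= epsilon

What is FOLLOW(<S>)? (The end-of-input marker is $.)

FIRST(<S>) = {p, q, v}  (via <H> p p)
FIRST(<E>) = {p, q, v}  (via <S> <C>)
FIRST(<N>) = {epsilon, p, q, v}  (via <E>)
FIRST(<C>) = {p, q, v}  (via <N> <S>)
FIRST(<H>) = {epsilon, p, q, v}  (via <C>, <N> q)
FOLLOW(<S>) includes $ since <S> is the start symbol.
FOLLOW(<N>): in <C>::=<N> <S>, <N> is followed by <S> with FIRST {p, q, v}; in <H>::=<N> q, <N> is followed by q with FIRST {q}. Thus FOLLOW(<N>) = {p, q, v}.
FOLLOW(<E>): in <N>::=<E>, the suffix after <E> is empty, so FOLLOW(<E>) ⊇ FOLLOW(<N>) = {p, q, v}. Thus FOLLOW(<E>) = {p, q, v}.
FOLLOW(<H>): in <S>::=<H> p p, <H> is followed by p p with FIRST {p}. Thus FOLLOW(<H>) = {p}.
FOLLOW(<C>): in <E>::=<S> <C>, the suffix after <C> is empty, so FOLLOW(<C>) ⊇ FOLLOW(<E>) = {p, q, v}; in <H>::=<C>, the suffix after <C> is empty, so FOLLOW(<C>) ⊇ FOLLOW(<H>) = {p}. Thus FOLLOW(<C>) = {p, q, v}.
FOLLOW(<S>): in <E>::=<S> <C>, <S> is followed by <C> with FIRST {p, q, v}; in <E>::=p u <S>, the suffix after <S> is empty, so FOLLOW(<S>) ⊇ FOLLOW(<E>) = {p, q, v}; in <C>::=<N> <S>, the suffix after <S> is empty, so FOLLOW(<S>) ⊇ FOLLOW(<C>) = {p, q, v}. Thus FOLLOW(<S>) = {$, p, q, v}.

{$, p, q, v}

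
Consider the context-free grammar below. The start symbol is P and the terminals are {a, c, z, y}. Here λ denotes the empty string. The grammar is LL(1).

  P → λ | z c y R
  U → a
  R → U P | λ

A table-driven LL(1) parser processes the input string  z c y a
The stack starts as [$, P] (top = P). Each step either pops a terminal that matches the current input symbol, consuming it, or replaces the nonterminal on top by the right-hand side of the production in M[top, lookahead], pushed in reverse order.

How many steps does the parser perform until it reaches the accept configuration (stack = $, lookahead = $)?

     Stack      Input      Action
  1  $ P        z c y a $  expand P → z c y R
  2  $ R y c z  z c y a $  match z
  3  $ R y c    c y a $    match c
  4  $ R y      y a $      match y
  5  $ R        a $        expand R → U P
  6  $ P U      a $        expand U → a
  7  $ P a      a $        match a
  8  $ P        $          expand P → λ
Accept reached after 8 steps.

8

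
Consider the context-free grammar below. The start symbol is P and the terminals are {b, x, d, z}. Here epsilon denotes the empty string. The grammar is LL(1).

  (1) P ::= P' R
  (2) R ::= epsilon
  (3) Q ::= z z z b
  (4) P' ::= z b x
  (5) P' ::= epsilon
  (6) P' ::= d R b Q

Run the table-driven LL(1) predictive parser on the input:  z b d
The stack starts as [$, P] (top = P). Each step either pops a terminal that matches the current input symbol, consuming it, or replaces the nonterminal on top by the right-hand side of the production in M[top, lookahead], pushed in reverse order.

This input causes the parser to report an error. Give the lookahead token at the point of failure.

step 1: stack=$ P  input=z b d $  — expand P ::= P' R
step 2: stack=$ R P'  input=z b d $  — expand P' ::= z b x
step 3: stack=$ R x b z  input=z b d $  — match z
step 4: stack=$ R x b  input=b d $  — match b
step 5: stack=$ R x  input=d $  — error: top is terminal x but lookahead is d

d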